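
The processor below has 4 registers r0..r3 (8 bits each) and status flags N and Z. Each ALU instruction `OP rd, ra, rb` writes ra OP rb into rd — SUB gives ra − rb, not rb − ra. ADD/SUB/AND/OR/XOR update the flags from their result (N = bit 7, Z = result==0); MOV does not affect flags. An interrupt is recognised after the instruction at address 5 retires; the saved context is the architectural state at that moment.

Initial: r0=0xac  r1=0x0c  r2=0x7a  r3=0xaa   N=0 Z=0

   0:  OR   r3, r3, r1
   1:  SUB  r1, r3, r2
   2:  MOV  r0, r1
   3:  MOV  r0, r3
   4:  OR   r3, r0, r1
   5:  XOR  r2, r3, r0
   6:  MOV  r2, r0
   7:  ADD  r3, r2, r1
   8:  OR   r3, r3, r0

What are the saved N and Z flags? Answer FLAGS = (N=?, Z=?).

after  0: r0=0xac r1=0x0c r2=0x7a r3=0xae  N=1 Z=0
after  1: r0=0xac r1=0x34 r2=0x7a r3=0xae  N=0 Z=0
after  2: r0=0x34 r1=0x34 r2=0x7a r3=0xae  N=0 Z=0
after  3: r0=0xae r1=0x34 r2=0x7a r3=0xae  N=0 Z=0
after  4: r0=0xae r1=0x34 r2=0x7a r3=0xbe  N=1 Z=0
after  5: r0=0xae r1=0x34 r2=0x10 r3=0xbe  N=0 Z=0
-- IRQ taken; context saved, return-PC = 6 --

FLAGS = (N=0, Z=0)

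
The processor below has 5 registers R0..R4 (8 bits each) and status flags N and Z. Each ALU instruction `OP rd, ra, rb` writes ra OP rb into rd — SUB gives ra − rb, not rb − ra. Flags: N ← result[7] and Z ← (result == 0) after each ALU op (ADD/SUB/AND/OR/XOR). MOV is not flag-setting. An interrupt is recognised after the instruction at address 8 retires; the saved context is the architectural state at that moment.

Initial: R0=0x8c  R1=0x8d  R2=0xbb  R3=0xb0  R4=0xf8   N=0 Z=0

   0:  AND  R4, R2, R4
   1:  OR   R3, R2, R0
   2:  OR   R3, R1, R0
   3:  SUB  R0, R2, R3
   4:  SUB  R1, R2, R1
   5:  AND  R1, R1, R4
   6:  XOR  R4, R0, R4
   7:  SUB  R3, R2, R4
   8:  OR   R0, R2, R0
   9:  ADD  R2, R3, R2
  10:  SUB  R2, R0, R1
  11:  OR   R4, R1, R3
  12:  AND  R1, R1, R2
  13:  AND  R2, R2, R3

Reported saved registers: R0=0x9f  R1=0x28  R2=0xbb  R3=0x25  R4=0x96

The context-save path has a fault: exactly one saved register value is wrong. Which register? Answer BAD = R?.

after  0: R0=0x8c R1=0x8d R2=0xbb R3=0xb0 R4=0xb8  N=1 Z=0
after  1: R0=0x8c R1=0x8d R2=0xbb R3=0xbf R4=0xb8  N=1 Z=0
after  2: R0=0x8c R1=0x8d R2=0xbb R3=0x8d R4=0xb8  N=1 Z=0
after  3: R0=0x2e R1=0x8d R2=0xbb R3=0x8d R4=0xb8  N=0 Z=0
after  4: R0=0x2e R1=0x2e R2=0xbb R3=0x8d R4=0xb8  N=0 Z=0
after  5: R0=0x2e R1=0x28 R2=0xbb R3=0x8d R4=0xb8  N=0 Z=0
after  6: R0=0x2e R1=0x28 R2=0xbb R3=0x8d R4=0x96  N=1 Z=0
after  7: R0=0x2e R1=0x28 R2=0xbb R3=0x25 R4=0x96  N=0 Z=0
after  8: R0=0xbf R1=0x28 R2=0xbb R3=0x25 R4=0x96  N=1 Z=0
-- IRQ taken; context saved, return-PC = 9 --
mismatch: R0: reported 0x9f vs actual 0xbf

BAD = R0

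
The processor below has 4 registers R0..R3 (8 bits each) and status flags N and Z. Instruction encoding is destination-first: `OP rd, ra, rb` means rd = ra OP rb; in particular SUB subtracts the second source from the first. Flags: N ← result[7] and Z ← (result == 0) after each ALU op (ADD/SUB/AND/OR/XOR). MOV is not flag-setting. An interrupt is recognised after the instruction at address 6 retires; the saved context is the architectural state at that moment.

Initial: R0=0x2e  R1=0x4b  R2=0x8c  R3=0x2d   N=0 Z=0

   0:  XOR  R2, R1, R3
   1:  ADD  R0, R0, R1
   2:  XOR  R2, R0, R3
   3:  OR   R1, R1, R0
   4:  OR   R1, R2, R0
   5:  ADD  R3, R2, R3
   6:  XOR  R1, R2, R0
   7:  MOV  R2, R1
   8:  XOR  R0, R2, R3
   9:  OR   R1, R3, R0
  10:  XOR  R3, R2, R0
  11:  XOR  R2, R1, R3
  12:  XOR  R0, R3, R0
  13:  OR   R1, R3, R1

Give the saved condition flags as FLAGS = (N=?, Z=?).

after  0: R0=0x2e R1=0x4b R2=0x66 R3=0x2d  N=0 Z=0
after  1: R0=0x79 R1=0x4b R2=0x66 R3=0x2d  N=0 Z=0
after  2: R0=0x79 R1=0x4b R2=0x54 R3=0x2d  N=0 Z=0
after  3: R0=0x79 R1=0x7b R2=0x54 R3=0x2d  N=0 Z=0
after  4: R0=0x79 R1=0x7d R2=0x54 R3=0x2d  N=0 Z=0
after  5: R0=0x79 R1=0x7d R2=0x54 R3=0x81  N=1 Z=0
after  6: R0=0x79 R1=0x2d R2=0x54 R3=0x81  N=0 Z=0
-- IRQ taken; context saved, return-PC = 7 --

FLAGS = (N=0, Z=0)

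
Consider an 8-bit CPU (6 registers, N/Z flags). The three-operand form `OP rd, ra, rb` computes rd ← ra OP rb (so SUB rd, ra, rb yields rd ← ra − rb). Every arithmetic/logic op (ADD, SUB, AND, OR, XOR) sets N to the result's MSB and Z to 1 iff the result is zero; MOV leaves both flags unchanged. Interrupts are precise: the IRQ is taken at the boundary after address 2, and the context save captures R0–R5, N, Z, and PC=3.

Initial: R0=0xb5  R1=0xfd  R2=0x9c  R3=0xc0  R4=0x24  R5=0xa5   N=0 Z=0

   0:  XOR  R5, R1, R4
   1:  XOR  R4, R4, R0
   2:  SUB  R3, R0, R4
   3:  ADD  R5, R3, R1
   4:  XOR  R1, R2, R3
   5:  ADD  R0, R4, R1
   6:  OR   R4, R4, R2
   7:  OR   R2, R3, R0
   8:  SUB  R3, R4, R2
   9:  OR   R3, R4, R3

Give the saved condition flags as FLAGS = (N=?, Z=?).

FLAGS = (N=0, Z=0)

after  0: R0=0xb5 R1=0xfd R2=0x9c R3=0xc0 R4=0x24 R5=0xd9  N=1 Z=0
after  1: R0=0xb5 R1=0xfd R2=0x9c R3=0xc0 R4=0x91 R5=0xd9  N=1 Z=0
after  2: R0=0xb5 R1=0xfd R2=0x9c R3=0x24 R4=0x91 R5=0xd9  N=0 Z=0
-- IRQ taken; context saved, return-PC = 3 --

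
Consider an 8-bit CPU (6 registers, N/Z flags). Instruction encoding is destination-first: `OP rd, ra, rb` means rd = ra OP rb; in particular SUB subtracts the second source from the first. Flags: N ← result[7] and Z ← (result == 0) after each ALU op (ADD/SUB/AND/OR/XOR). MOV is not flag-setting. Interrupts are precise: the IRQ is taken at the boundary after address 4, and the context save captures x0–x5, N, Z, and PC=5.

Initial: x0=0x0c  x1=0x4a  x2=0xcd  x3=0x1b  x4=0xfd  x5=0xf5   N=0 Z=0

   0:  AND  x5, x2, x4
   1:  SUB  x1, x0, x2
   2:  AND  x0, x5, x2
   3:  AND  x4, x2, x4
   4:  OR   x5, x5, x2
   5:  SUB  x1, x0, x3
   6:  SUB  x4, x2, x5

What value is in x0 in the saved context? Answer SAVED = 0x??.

SAVED = 0xcd

after  0: x0=0x0c x1=0x4a x2=0xcd x3=0x1b x4=0xfd x5=0xcd  N=1 Z=0
after  1: x0=0x0c x1=0x3f x2=0xcd x3=0x1b x4=0xfd x5=0xcd  N=0 Z=0
after  2: x0=0xcd x1=0x3f x2=0xcd x3=0x1b x4=0xfd x5=0xcd  N=1 Z=0
after  3: x0=0xcd x1=0x3f x2=0xcd x3=0x1b x4=0xcd x5=0xcd  N=1 Z=0
after  4: x0=0xcd x1=0x3f x2=0xcd x3=0x1b x4=0xcd x5=0xcd  N=1 Z=0
-- IRQ taken; context saved, return-PC = 5 --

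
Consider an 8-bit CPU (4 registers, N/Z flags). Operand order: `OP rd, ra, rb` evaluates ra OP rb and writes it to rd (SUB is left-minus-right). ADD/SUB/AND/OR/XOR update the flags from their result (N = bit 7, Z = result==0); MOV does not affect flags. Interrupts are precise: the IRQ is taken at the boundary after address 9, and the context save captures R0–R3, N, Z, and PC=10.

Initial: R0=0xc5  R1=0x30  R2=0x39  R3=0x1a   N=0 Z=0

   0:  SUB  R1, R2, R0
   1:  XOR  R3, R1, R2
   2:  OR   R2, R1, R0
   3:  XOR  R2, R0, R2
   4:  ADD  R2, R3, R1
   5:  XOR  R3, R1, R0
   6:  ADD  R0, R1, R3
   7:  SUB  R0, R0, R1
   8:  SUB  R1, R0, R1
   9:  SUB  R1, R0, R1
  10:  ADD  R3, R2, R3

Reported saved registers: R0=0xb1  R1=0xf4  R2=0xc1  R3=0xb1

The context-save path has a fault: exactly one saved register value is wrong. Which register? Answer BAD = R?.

BAD = R1

after  0: R0=0xc5 R1=0x74 R2=0x39 R3=0x1a  N=0 Z=0
after  1: R0=0xc5 R1=0x74 R2=0x39 R3=0x4d  N=0 Z=0
after  2: R0=0xc5 R1=0x74 R2=0xf5 R3=0x4d  N=1 Z=0
after  3: R0=0xc5 R1=0x74 R2=0x30 R3=0x4d  N=0 Z=0
after  4: R0=0xc5 R1=0x74 R2=0xc1 R3=0x4d  N=1 Z=0
after  5: R0=0xc5 R1=0x74 R2=0xc1 R3=0xb1  N=1 Z=0
after  6: R0=0x25 R1=0x74 R2=0xc1 R3=0xb1  N=0 Z=0
after  7: R0=0xb1 R1=0x74 R2=0xc1 R3=0xb1  N=1 Z=0
after  8: R0=0xb1 R1=0x3d R2=0xc1 R3=0xb1  N=0 Z=0
after  9: R0=0xb1 R1=0x74 R2=0xc1 R3=0xb1  N=0 Z=0
-- IRQ taken; context saved, return-PC = 10 --
mismatch: R1: reported 0xf4 vs actual 0x74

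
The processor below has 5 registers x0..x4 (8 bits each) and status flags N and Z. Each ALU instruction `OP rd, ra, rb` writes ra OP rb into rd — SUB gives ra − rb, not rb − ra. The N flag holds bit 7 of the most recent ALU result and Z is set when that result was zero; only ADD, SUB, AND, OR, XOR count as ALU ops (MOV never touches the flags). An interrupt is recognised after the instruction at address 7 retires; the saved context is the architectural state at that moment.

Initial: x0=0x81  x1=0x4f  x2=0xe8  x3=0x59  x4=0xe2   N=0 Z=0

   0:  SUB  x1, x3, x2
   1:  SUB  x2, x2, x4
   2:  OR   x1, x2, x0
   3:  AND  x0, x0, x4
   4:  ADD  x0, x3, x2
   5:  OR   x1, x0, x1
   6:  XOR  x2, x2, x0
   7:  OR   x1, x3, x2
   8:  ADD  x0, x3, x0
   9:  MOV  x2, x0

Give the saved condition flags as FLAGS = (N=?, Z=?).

after  0: x0=0x81 x1=0x71 x2=0xe8 x3=0x59 x4=0xe2  N=0 Z=0
after  1: x0=0x81 x1=0x71 x2=0x06 x3=0x59 x4=0xe2  N=0 Z=0
after  2: x0=0x81 x1=0x87 x2=0x06 x3=0x59 x4=0xe2  N=1 Z=0
after  3: x0=0x80 x1=0x87 x2=0x06 x3=0x59 x4=0xe2  N=1 Z=0
after  4: x0=0x5f x1=0x87 x2=0x06 x3=0x59 x4=0xe2  N=0 Z=0
after  5: x0=0x5f x1=0xdf x2=0x06 x3=0x59 x4=0xe2  N=1 Z=0
after  6: x0=0x5f x1=0xdf x2=0x59 x3=0x59 x4=0xe2  N=0 Z=0
after  7: x0=0x5f x1=0x59 x2=0x59 x3=0x59 x4=0xe2  N=0 Z=0
-- IRQ taken; context saved, return-PC = 8 --

FLAGS = (N=0, Z=0)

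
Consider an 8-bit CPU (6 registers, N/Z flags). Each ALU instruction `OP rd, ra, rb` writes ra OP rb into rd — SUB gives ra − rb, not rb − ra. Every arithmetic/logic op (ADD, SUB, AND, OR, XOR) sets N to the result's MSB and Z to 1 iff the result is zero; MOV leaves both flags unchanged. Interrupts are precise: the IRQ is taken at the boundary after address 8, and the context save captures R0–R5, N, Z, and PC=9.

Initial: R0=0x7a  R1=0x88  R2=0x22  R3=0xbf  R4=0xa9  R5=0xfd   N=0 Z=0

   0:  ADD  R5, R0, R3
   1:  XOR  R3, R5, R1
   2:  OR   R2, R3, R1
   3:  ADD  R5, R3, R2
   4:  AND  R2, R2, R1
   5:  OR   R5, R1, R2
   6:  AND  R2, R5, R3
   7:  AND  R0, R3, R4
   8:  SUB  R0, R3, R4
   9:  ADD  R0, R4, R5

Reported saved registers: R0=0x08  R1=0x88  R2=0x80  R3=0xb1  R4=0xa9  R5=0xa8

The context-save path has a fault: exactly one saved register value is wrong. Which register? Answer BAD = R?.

after  0: R0=0x7a R1=0x88 R2=0x22 R3=0xbf R4=0xa9 R5=0x39  N=0 Z=0
after  1: R0=0x7a R1=0x88 R2=0x22 R3=0xb1 R4=0xa9 R5=0x39  N=1 Z=0
after  2: R0=0x7a R1=0x88 R2=0xb9 R3=0xb1 R4=0xa9 R5=0x39  N=1 Z=0
after  3: R0=0x7a R1=0x88 R2=0xb9 R3=0xb1 R4=0xa9 R5=0x6a  N=0 Z=0
after  4: R0=0x7a R1=0x88 R2=0x88 R3=0xb1 R4=0xa9 R5=0x6a  N=1 Z=0
after  5: R0=0x7a R1=0x88 R2=0x88 R3=0xb1 R4=0xa9 R5=0x88  N=1 Z=0
after  6: R0=0x7a R1=0x88 R2=0x80 R3=0xb1 R4=0xa9 R5=0x88  N=1 Z=0
after  7: R0=0xa1 R1=0x88 R2=0x80 R3=0xb1 R4=0xa9 R5=0x88  N=1 Z=0
after  8: R0=0x08 R1=0x88 R2=0x80 R3=0xb1 R4=0xa9 R5=0x88  N=0 Z=0
-- IRQ taken; context saved, return-PC = 9 --
mismatch: R5: reported 0xa8 vs actual 0x88

BAD = R5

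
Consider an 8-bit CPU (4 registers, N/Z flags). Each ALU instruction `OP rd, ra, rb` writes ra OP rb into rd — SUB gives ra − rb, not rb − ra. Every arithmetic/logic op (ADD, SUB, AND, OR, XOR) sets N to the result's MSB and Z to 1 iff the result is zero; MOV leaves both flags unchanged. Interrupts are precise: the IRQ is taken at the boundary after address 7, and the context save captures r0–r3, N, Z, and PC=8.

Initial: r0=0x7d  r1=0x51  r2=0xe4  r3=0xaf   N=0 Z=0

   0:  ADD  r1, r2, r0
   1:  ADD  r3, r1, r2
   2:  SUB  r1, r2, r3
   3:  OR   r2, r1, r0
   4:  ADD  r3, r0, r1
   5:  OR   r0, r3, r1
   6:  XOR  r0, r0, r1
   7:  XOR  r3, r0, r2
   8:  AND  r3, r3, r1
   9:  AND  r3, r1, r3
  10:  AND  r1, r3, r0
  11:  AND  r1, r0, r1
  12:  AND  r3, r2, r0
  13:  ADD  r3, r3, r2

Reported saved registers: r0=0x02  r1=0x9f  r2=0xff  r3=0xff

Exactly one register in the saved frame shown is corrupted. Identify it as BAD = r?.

after  0: r0=0x7d r1=0x61 r2=0xe4 r3=0xaf  N=0 Z=0
after  1: r0=0x7d r1=0x61 r2=0xe4 r3=0x45  N=0 Z=0
after  2: r0=0x7d r1=0x9f r2=0xe4 r3=0x45  N=1 Z=0
after  3: r0=0x7d r1=0x9f r2=0xff r3=0x45  N=1 Z=0
after  4: r0=0x7d r1=0x9f r2=0xff r3=0x1c  N=0 Z=0
after  5: r0=0x9f r1=0x9f r2=0xff r3=0x1c  N=1 Z=0
after  6: r0=0x00 r1=0x9f r2=0xff r3=0x1c  N=0 Z=1
after  7: r0=0x00 r1=0x9f r2=0xff r3=0xff  N=1 Z=0
-- IRQ taken; context saved, return-PC = 8 --
mismatch: r0: reported 0x02 vs actual 0x00

BAD = r0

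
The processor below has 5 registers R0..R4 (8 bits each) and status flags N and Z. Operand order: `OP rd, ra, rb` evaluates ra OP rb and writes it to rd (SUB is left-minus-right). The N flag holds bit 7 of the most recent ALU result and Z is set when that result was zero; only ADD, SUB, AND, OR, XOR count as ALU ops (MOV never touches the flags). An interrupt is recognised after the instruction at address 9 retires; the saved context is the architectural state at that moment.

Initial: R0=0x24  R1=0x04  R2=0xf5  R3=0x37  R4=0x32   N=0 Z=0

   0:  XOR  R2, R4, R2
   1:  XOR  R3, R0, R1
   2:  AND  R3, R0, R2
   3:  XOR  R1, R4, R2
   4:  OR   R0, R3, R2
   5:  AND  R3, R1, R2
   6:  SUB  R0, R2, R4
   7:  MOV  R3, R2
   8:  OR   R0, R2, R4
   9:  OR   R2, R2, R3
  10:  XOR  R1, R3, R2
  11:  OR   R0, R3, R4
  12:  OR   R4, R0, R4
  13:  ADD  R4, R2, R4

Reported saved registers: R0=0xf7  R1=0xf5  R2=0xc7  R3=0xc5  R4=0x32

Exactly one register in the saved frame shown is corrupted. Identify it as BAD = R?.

after  0: R0=0x24 R1=0x04 R2=0xc7 R3=0x37 R4=0x32  N=1 Z=0
after  1: R0=0x24 R1=0x04 R2=0xc7 R3=0x20 R4=0x32  N=0 Z=0
after  2: R0=0x24 R1=0x04 R2=0xc7 R3=0x04 R4=0x32  N=0 Z=0
after  3: R0=0x24 R1=0xf5 R2=0xc7 R3=0x04 R4=0x32  N=1 Z=0
after  4: R0=0xc7 R1=0xf5 R2=0xc7 R3=0x04 R4=0x32  N=1 Z=0
after  5: R0=0xc7 R1=0xf5 R2=0xc7 R3=0xc5 R4=0x32  N=1 Z=0
after  6: R0=0x95 R1=0xf5 R2=0xc7 R3=0xc5 R4=0x32  N=1 Z=0
after  7: R0=0x95 R1=0xf5 R2=0xc7 R3=0xc7 R4=0x32  N=1 Z=0
after  8: R0=0xf7 R1=0xf5 R2=0xc7 R3=0xc7 R4=0x32  N=1 Z=0
after  9: R0=0xf7 R1=0xf5 R2=0xc7 R3=0xc7 R4=0x32  N=1 Z=0
-- IRQ taken; context saved, return-PC = 10 --
mismatch: R3: reported 0xc5 vs actual 0xc7

BAD = R3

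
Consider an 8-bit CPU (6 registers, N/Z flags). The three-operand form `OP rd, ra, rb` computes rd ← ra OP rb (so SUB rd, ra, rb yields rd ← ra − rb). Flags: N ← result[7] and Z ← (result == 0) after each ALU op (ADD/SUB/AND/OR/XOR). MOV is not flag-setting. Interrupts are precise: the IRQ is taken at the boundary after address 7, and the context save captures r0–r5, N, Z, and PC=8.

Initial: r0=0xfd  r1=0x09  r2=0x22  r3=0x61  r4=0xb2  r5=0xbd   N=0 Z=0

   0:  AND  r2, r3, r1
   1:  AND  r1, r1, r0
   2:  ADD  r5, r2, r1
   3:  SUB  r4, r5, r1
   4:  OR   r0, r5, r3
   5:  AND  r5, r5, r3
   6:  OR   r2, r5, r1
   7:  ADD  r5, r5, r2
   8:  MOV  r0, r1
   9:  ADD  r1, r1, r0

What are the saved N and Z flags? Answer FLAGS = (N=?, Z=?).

after  0: r0=0xfd r1=0x09 r2=0x01 r3=0x61 r4=0xb2 r5=0xbd  N=0 Z=0
after  1: r0=0xfd r1=0x09 r2=0x01 r3=0x61 r4=0xb2 r5=0xbd  N=0 Z=0
after  2: r0=0xfd r1=0x09 r2=0x01 r3=0x61 r4=0xb2 r5=0x0a  N=0 Z=0
after  3: r0=0xfd r1=0x09 r2=0x01 r3=0x61 r4=0x01 r5=0x0a  N=0 Z=0
after  4: r0=0x6b r1=0x09 r2=0x01 r3=0x61 r4=0x01 r5=0x0a  N=0 Z=0
after  5: r0=0x6b r1=0x09 r2=0x01 r3=0x61 r4=0x01 r5=0x00  N=0 Z=1
after  6: r0=0x6b r1=0x09 r2=0x09 r3=0x61 r4=0x01 r5=0x00  N=0 Z=0
after  7: r0=0x6b r1=0x09 r2=0x09 r3=0x61 r4=0x01 r5=0x09  N=0 Z=0
-- IRQ taken; context saved, return-PC = 8 --

FLAGS = (N=0, Z=0)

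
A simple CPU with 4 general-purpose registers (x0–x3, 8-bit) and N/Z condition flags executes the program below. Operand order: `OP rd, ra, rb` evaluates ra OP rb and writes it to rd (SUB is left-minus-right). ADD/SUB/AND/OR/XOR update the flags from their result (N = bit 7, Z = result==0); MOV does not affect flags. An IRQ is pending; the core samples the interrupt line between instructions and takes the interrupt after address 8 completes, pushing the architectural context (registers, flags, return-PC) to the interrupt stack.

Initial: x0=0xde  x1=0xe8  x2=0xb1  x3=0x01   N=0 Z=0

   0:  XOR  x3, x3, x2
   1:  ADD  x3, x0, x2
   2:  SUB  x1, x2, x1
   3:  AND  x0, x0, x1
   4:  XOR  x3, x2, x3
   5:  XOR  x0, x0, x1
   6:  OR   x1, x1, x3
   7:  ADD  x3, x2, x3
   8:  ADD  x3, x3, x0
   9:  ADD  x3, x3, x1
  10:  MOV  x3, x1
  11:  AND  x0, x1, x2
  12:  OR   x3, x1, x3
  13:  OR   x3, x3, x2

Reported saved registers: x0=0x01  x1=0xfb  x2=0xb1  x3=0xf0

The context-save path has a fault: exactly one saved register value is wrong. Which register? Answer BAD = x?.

after  0: x0=0xde x1=0xe8 x2=0xb1 x3=0xb0  N=1 Z=0
after  1: x0=0xde x1=0xe8 x2=0xb1 x3=0x8f  N=1 Z=0
after  2: x0=0xde x1=0xc9 x2=0xb1 x3=0x8f  N=1 Z=0
after  3: x0=0xc8 x1=0xc9 x2=0xb1 x3=0x8f  N=1 Z=0
after  4: x0=0xc8 x1=0xc9 x2=0xb1 x3=0x3e  N=0 Z=0
after  5: x0=0x01 x1=0xc9 x2=0xb1 x3=0x3e  N=0 Z=0
after  6: x0=0x01 x1=0xff x2=0xb1 x3=0x3e  N=1 Z=0
after  7: x0=0x01 x1=0xff x2=0xb1 x3=0xef  N=1 Z=0
after  8: x0=0x01 x1=0xff x2=0xb1 x3=0xf0  N=1 Z=0
-- IRQ taken; context saved, return-PC = 9 --
mismatch: x1: reported 0xfb vs actual 0xff

BAD = x1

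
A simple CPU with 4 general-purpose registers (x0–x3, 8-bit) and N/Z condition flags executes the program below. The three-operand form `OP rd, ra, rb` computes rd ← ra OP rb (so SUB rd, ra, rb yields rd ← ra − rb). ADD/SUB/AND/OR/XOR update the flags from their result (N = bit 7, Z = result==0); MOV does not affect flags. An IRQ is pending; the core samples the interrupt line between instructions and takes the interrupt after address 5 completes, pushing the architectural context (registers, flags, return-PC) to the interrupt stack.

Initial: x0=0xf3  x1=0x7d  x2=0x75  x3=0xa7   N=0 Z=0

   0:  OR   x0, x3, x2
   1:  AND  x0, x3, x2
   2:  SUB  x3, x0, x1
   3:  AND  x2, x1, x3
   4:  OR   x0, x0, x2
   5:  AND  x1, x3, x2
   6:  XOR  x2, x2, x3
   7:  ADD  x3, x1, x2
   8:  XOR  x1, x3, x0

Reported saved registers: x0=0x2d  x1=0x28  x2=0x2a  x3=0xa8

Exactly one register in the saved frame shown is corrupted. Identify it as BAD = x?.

after  0: x0=0xf7 x1=0x7d x2=0x75 x3=0xa7  N=1 Z=0
after  1: x0=0x25 x1=0x7d x2=0x75 x3=0xa7  N=0 Z=0
after  2: x0=0x25 x1=0x7d x2=0x75 x3=0xa8  N=1 Z=0
after  3: x0=0x25 x1=0x7d x2=0x28 x3=0xa8  N=0 Z=0
after  4: x0=0x2d x1=0x7d x2=0x28 x3=0xa8  N=0 Z=0
after  5: x0=0x2d x1=0x28 x2=0x28 x3=0xa8  N=0 Z=0
-- IRQ taken; context saved, return-PC = 6 --
mismatch: x2: reported 0x2a vs actual 0x28

BAD = x2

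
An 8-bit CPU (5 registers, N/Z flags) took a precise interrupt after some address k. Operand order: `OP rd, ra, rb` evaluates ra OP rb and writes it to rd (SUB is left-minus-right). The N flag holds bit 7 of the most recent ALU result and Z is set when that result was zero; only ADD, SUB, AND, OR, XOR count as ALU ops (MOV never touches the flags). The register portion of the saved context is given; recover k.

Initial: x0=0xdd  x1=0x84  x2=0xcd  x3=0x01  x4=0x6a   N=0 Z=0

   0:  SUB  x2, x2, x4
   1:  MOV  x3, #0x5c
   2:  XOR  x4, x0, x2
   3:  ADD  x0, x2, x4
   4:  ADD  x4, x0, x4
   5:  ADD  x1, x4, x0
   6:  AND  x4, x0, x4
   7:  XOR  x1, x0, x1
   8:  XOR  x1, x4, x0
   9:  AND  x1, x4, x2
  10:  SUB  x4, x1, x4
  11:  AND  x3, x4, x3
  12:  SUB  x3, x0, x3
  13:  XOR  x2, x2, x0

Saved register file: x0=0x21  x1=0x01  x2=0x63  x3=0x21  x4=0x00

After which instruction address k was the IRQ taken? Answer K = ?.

after  0: x0=0xdd x1=0x84 x2=0x63 x3=0x01 x4=0x6a  N=0 Z=0
after  1: x0=0xdd x1=0x84 x2=0x63 x3=0x5c x4=0x6a  N=0 Z=0
after  2: x0=0xdd x1=0x84 x2=0x63 x3=0x5c x4=0xbe  N=1 Z=0
after  3: x0=0x21 x1=0x84 x2=0x63 x3=0x5c x4=0xbe  N=0 Z=0
after  4: x0=0x21 x1=0x84 x2=0x63 x3=0x5c x4=0xdf  N=1 Z=0
after  5: x0=0x21 x1=0x00 x2=0x63 x3=0x5c x4=0xdf  N=0 Z=1
after  6: x0=0x21 x1=0x00 x2=0x63 x3=0x5c x4=0x01  N=0 Z=0
after  7: x0=0x21 x1=0x21 x2=0x63 x3=0x5c x4=0x01  N=0 Z=0
after  8: x0=0x21 x1=0x20 x2=0x63 x3=0x5c x4=0x01  N=0 Z=0
after  9: x0=0x21 x1=0x01 x2=0x63 x3=0x5c x4=0x01  N=0 Z=0
after 10: x0=0x21 x1=0x01 x2=0x63 x3=0x5c x4=0x00  N=0 Z=1
after 11: x0=0x21 x1=0x01 x2=0x63 x3=0x00 x4=0x00  N=0 Z=1
after 12: x0=0x21 x1=0x01 x2=0x63 x3=0x21 x4=0x00  N=0 Z=0
-- IRQ taken; context saved, return-PC = 13 --

K = 12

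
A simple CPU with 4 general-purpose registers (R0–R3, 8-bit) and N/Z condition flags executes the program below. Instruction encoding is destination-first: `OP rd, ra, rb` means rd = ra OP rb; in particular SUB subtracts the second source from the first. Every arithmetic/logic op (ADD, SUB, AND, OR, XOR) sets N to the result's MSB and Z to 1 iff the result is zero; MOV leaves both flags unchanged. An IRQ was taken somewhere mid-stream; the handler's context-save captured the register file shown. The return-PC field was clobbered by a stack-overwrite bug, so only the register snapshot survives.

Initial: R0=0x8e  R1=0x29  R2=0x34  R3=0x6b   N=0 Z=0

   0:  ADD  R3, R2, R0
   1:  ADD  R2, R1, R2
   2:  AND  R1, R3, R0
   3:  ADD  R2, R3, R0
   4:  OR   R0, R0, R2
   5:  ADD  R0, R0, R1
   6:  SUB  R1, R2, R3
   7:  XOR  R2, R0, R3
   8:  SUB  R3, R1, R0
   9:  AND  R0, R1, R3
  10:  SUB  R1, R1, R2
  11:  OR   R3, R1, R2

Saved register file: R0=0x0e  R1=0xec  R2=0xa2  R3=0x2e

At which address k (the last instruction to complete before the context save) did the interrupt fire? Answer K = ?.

K = 10

after  0: R0=0x8e R1=0x29 R2=0x34 R3=0xc2  N=1 Z=0
after  1: R0=0x8e R1=0x29 R2=0x5d R3=0xc2  N=0 Z=0
after  2: R0=0x8e R1=0x82 R2=0x5d R3=0xc2  N=1 Z=0
after  3: R0=0x8e R1=0x82 R2=0x50 R3=0xc2  N=0 Z=0
after  4: R0=0xde R1=0x82 R2=0x50 R3=0xc2  N=1 Z=0
after  5: R0=0x60 R1=0x82 R2=0x50 R3=0xc2  N=0 Z=0
after  6: R0=0x60 R1=0x8e R2=0x50 R3=0xc2  N=1 Z=0
after  7: R0=0x60 R1=0x8e R2=0xa2 R3=0xc2  N=1 Z=0
after  8: R0=0x60 R1=0x8e R2=0xa2 R3=0x2e  N=0 Z=0
after  9: R0=0x0e R1=0x8e R2=0xa2 R3=0x2e  N=0 Z=0
after 10: R0=0x0e R1=0xec R2=0xa2 R3=0x2e  N=1 Z=0
-- IRQ taken; context saved, return-PC = 11 --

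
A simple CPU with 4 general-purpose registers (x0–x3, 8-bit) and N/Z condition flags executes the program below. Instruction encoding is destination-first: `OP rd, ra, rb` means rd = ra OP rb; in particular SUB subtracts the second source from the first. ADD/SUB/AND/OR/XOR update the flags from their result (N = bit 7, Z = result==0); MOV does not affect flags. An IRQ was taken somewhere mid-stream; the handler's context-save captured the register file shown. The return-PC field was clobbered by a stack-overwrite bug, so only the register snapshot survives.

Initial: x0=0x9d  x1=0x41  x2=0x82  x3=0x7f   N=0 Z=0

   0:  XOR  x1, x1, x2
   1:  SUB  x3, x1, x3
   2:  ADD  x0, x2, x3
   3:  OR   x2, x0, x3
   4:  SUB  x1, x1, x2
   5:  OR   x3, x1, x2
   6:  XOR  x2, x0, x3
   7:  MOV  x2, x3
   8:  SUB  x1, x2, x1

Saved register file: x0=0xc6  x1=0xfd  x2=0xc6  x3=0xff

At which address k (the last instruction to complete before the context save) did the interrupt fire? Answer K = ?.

K = 5

after  0: x0=0x9d x1=0xc3 x2=0x82 x3=0x7f  N=1 Z=0
after  1: x0=0x9d x1=0xc3 x2=0x82 x3=0x44  N=0 Z=0
after  2: x0=0xc6 x1=0xc3 x2=0x82 x3=0x44  N=1 Z=0
after  3: x0=0xc6 x1=0xc3 x2=0xc6 x3=0x44  N=1 Z=0
after  4: x0=0xc6 x1=0xfd x2=0xc6 x3=0x44  N=1 Z=0
after  5: x0=0xc6 x1=0xfd x2=0xc6 x3=0xff  N=1 Z=0
-- IRQ taken; context saved, return-PC = 6 --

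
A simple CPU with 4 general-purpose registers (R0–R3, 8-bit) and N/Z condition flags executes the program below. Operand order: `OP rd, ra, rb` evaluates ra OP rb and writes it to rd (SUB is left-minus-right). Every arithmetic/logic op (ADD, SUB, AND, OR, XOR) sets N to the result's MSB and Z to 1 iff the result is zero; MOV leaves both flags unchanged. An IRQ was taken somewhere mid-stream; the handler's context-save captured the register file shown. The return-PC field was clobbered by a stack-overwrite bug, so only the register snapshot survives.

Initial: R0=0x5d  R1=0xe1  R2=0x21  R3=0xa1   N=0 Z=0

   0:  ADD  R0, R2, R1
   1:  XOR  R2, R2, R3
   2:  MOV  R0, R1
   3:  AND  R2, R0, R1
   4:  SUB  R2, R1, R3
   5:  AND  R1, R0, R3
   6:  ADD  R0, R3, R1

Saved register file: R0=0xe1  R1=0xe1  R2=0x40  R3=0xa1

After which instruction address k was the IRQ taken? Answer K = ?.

K = 4

after  0: R0=0x02 R1=0xe1 R2=0x21 R3=0xa1  N=0 Z=0
after  1: R0=0x02 R1=0xe1 R2=0x80 R3=0xa1  N=1 Z=0
after  2: R0=0xe1 R1=0xe1 R2=0x80 R3=0xa1  N=1 Z=0
after  3: R0=0xe1 R1=0xe1 R2=0xe1 R3=0xa1  N=1 Z=0
after  4: R0=0xe1 R1=0xe1 R2=0x40 R3=0xa1  N=0 Z=0
-- IRQ taken; context saved, return-PC = 5 --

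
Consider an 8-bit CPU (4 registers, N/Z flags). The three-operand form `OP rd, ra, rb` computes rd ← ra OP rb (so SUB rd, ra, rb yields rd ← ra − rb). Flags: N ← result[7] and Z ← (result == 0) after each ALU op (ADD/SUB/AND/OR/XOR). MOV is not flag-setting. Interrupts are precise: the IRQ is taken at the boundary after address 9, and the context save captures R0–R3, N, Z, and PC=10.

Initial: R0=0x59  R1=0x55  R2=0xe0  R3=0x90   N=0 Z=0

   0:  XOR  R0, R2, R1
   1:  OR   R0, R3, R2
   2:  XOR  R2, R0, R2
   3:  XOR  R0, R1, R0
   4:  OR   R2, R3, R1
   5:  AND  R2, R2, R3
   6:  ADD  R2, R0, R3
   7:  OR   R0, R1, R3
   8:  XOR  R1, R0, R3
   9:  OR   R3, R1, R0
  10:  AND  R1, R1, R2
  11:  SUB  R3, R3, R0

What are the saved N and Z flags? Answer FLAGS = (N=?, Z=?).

after  0: R0=0xb5 R1=0x55 R2=0xe0 R3=0x90  N=1 Z=0
after  1: R0=0xf0 R1=0x55 R2=0xe0 R3=0x90  N=1 Z=0
after  2: R0=0xf0 R1=0x55 R2=0x10 R3=0x90  N=0 Z=0
after  3: R0=0xa5 R1=0x55 R2=0x10 R3=0x90  N=1 Z=0
after  4: R0=0xa5 R1=0x55 R2=0xd5 R3=0x90  N=1 Z=0
after  5: R0=0xa5 R1=0x55 R2=0x90 R3=0x90  N=1 Z=0
after  6: R0=0xa5 R1=0x55 R2=0x35 R3=0x90  N=0 Z=0
after  7: R0=0xd5 R1=0x55 R2=0x35 R3=0x90  N=1 Z=0
after  8: R0=0xd5 R1=0x45 R2=0x35 R3=0x90  N=0 Z=0
after  9: R0=0xd5 R1=0x45 R2=0x35 R3=0xd5  N=1 Z=0
-- IRQ taken; context saved, return-PC = 10 --

FLAGS = (N=1, Z=0)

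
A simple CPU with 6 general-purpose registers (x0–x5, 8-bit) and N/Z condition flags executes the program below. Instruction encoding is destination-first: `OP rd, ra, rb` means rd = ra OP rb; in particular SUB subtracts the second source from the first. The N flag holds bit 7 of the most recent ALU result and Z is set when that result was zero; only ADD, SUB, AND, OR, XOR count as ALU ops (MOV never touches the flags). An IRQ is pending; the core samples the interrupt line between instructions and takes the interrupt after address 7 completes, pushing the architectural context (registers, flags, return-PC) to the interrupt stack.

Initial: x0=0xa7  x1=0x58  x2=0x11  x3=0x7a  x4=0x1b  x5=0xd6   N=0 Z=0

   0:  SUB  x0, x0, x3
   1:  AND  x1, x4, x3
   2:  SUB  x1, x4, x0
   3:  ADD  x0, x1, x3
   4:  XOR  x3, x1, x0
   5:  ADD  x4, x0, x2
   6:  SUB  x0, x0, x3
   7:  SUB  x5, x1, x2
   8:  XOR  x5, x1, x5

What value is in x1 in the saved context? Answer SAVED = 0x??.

after  0: x0=0x2d x1=0x58 x2=0x11 x3=0x7a x4=0x1b x5=0xd6  N=0 Z=0
after  1: x0=0x2d x1=0x1a x2=0x11 x3=0x7a x4=0x1b x5=0xd6  N=0 Z=0
after  2: x0=0x2d x1=0xee x2=0x11 x3=0x7a x4=0x1b x5=0xd6  N=1 Z=0
after  3: x0=0x68 x1=0xee x2=0x11 x3=0x7a x4=0x1b x5=0xd6  N=0 Z=0
after  4: x0=0x68 x1=0xee x2=0x11 x3=0x86 x4=0x1b x5=0xd6  N=1 Z=0
after  5: x0=0x68 x1=0xee x2=0x11 x3=0x86 x4=0x79 x5=0xd6  N=0 Z=0
after  6: x0=0xe2 x1=0xee x2=0x11 x3=0x86 x4=0x79 x5=0xd6  N=1 Z=0
after  7: x0=0xe2 x1=0xee x2=0x11 x3=0x86 x4=0x79 x5=0xdd  N=1 Z=0
-- IRQ taken; context saved, return-PC = 8 --

SAVED = 0xee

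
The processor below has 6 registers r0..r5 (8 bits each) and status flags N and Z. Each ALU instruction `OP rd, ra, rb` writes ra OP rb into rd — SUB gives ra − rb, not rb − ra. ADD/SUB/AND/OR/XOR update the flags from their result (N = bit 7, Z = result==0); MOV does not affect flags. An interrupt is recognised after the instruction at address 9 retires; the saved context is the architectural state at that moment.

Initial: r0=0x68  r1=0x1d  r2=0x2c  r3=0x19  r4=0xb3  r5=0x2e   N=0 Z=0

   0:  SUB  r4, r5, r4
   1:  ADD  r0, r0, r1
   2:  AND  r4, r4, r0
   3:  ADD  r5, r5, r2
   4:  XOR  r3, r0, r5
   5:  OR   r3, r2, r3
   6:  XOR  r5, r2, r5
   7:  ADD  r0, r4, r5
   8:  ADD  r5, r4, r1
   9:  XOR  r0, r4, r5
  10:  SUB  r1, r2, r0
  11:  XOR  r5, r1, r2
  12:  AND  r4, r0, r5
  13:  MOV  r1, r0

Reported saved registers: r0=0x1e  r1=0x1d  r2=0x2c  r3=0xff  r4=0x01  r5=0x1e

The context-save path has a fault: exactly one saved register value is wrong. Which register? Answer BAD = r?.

after  0: r0=0x68 r1=0x1d r2=0x2c r3=0x19 r4=0x7b r5=0x2e  N=0 Z=0
after  1: r0=0x85 r1=0x1d r2=0x2c r3=0x19 r4=0x7b r5=0x2e  N=1 Z=0
after  2: r0=0x85 r1=0x1d r2=0x2c r3=0x19 r4=0x01 r5=0x2e  N=0 Z=0
after  3: r0=0x85 r1=0x1d r2=0x2c r3=0x19 r4=0x01 r5=0x5a  N=0 Z=0
after  4: r0=0x85 r1=0x1d r2=0x2c r3=0xdf r4=0x01 r5=0x5a  N=1 Z=0
after  5: r0=0x85 r1=0x1d r2=0x2c r3=0xff r4=0x01 r5=0x5a  N=1 Z=0
after  6: r0=0x85 r1=0x1d r2=0x2c r3=0xff r4=0x01 r5=0x76  N=0 Z=0
after  7: r0=0x77 r1=0x1d r2=0x2c r3=0xff r4=0x01 r5=0x76  N=0 Z=0
after  8: r0=0x77 r1=0x1d r2=0x2c r3=0xff r4=0x01 r5=0x1e  N=0 Z=0
after  9: r0=0x1f r1=0x1d r2=0x2c r3=0xff r4=0x01 r5=0x1e  N=0 Z=0
-- IRQ taken; context saved, return-PC = 10 --
mismatch: r0: reported 0x1e vs actual 0x1f

BAD = r0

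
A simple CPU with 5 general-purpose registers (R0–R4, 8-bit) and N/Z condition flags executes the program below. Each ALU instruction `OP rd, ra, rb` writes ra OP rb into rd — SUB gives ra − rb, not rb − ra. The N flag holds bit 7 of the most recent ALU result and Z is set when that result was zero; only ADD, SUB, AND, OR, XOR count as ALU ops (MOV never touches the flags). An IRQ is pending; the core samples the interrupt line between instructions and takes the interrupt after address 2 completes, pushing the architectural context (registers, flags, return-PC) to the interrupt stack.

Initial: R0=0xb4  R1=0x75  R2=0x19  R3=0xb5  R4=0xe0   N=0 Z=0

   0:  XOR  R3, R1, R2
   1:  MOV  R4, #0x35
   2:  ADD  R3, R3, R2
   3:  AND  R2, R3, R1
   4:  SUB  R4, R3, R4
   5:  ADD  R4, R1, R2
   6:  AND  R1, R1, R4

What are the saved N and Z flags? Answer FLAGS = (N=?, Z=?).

FLAGS = (N=1, Z=0)

after  0: R0=0xb4 R1=0x75 R2=0x19 R3=0x6c R4=0xe0  N=0 Z=0
after  1: R0=0xb4 R1=0x75 R2=0x19 R3=0x6c R4=0x35  N=0 Z=0
after  2: R0=0xb4 R1=0x75 R2=0x19 R3=0x85 R4=0x35  N=1 Z=0
-- IRQ taken; context saved, return-PC = 3 --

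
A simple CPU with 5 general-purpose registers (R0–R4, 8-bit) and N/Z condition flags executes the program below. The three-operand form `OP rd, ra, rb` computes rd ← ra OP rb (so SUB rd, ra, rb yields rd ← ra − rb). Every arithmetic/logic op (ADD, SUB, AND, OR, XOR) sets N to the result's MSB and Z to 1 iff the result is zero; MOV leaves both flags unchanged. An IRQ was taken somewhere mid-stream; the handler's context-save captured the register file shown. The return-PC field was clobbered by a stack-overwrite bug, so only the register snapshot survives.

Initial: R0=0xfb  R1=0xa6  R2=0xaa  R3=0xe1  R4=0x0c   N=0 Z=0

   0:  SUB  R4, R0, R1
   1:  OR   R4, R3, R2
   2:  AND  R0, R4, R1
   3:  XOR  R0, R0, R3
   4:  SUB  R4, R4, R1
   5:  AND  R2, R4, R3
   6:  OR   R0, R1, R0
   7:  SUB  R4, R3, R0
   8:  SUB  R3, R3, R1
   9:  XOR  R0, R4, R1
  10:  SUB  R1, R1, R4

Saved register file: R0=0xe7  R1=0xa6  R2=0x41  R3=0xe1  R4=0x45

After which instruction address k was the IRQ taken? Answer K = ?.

K = 6

after  0: R0=0xfb R1=0xa6 R2=0xaa R3=0xe1 R4=0x55  N=0 Z=0
after  1: R0=0xfb R1=0xa6 R2=0xaa R3=0xe1 R4=0xeb  N=1 Z=0
after  2: R0=0xa2 R1=0xa6 R2=0xaa R3=0xe1 R4=0xeb  N=1 Z=0
after  3: R0=0x43 R1=0xa6 R2=0xaa R3=0xe1 R4=0xeb  N=0 Z=0
after  4: R0=0x43 R1=0xa6 R2=0xaa R3=0xe1 R4=0x45  N=0 Z=0
after  5: R0=0x43 R1=0xa6 R2=0x41 R3=0xe1 R4=0x45  N=0 Z=0
after  6: R0=0xe7 R1=0xa6 R2=0x41 R3=0xe1 R4=0x45  N=1 Z=0
-- IRQ taken; context saved, return-PC = 7 --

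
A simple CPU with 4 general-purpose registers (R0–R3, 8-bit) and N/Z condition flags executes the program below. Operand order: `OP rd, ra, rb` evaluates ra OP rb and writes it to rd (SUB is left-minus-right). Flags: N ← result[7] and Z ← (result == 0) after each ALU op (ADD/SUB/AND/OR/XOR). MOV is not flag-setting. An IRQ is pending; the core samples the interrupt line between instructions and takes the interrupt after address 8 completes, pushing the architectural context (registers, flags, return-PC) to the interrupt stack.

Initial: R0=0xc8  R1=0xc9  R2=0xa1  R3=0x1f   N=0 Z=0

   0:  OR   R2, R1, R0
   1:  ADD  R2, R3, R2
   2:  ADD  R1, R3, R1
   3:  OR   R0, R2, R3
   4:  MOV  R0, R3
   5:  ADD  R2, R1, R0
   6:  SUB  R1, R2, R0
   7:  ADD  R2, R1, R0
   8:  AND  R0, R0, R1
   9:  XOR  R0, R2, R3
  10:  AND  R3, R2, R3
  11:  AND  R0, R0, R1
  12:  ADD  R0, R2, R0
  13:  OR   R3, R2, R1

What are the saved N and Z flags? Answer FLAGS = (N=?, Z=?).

after  0: R0=0xc8 R1=0xc9 R2=0xc9 R3=0x1f  N=1 Z=0
after  1: R0=0xc8 R1=0xc9 R2=0xe8 R3=0x1f  N=1 Z=0
after  2: R0=0xc8 R1=0xe8 R2=0xe8 R3=0x1f  N=1 Z=0
after  3: R0=0xff R1=0xe8 R2=0xe8 R3=0x1f  N=1 Z=0
after  4: R0=0x1f R1=0xe8 R2=0xe8 R3=0x1f  N=1 Z=0
after  5: R0=0x1f R1=0xe8 R2=0x07 R3=0x1f  N=0 Z=0
after  6: R0=0x1f R1=0xe8 R2=0x07 R3=0x1f  N=1 Z=0
after  7: R0=0x1f R1=0xe8 R2=0x07 R3=0x1f  N=0 Z=0
after  8: R0=0x08 R1=0xe8 R2=0x07 R3=0x1f  N=0 Z=0
-- IRQ taken; context saved, return-PC = 9 --

FLAGS = (N=0, Z=0)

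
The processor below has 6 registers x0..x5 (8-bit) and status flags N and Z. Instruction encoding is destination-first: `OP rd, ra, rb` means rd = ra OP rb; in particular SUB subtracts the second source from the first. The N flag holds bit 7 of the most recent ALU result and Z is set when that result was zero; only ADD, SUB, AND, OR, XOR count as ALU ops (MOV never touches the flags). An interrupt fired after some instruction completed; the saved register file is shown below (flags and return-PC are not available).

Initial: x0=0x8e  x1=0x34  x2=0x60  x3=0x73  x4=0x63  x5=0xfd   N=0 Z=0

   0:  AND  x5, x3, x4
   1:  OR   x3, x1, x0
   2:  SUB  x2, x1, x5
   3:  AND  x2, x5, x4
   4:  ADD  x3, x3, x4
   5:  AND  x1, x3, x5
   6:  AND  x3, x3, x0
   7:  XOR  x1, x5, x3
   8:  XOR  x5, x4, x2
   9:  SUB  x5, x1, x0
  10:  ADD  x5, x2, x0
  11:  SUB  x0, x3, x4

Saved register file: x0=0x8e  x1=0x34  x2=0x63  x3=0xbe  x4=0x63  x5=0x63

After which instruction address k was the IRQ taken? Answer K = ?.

K = 3

after  0: x0=0x8e x1=0x34 x2=0x60 x3=0x73 x4=0x63 x5=0x63  N=0 Z=0
after  1: x0=0x8e x1=0x34 x2=0x60 x3=0xbe x4=0x63 x5=0x63  N=1 Z=0
after  2: x0=0x8e x1=0x34 x2=0xd1 x3=0xbe x4=0x63 x5=0x63  N=1 Z=0
after  3: x0=0x8e x1=0x34 x2=0x63 x3=0xbe x4=0x63 x5=0x63  N=0 Z=0
-- IRQ taken; context saved, return-PC = 4 --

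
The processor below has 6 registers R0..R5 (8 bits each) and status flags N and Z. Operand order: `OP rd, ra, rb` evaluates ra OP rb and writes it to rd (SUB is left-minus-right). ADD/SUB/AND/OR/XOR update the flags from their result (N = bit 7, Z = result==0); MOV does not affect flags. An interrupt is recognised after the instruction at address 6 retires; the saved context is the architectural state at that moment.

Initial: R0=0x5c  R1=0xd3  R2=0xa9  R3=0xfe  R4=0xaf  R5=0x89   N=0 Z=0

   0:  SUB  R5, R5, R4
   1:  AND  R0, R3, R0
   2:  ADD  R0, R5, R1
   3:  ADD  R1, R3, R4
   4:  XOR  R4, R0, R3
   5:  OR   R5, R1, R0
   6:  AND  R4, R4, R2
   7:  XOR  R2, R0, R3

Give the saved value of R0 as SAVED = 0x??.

after  0: R0=0x5c R1=0xd3 R2=0xa9 R3=0xfe R4=0xaf R5=0xda  N=1 Z=0
after  1: R0=0x5c R1=0xd3 R2=0xa9 R3=0xfe R4=0xaf R5=0xda  N=0 Z=0
after  2: R0=0xad R1=0xd3 R2=0xa9 R3=0xfe R4=0xaf R5=0xda  N=1 Z=0
after  3: R0=0xad R1=0xad R2=0xa9 R3=0xfe R4=0xaf R5=0xda  N=1 Z=0
after  4: R0=0xad R1=0xad R2=0xa9 R3=0xfe R4=0x53 R5=0xda  N=0 Z=0
after  5: R0=0xad R1=0xad R2=0xa9 R3=0xfe R4=0x53 R5=0xad  N=1 Z=0
after  6: R0=0xad R1=0xad R2=0xa9 R3=0xfe R4=0x01 R5=0xad  N=0 Z=0
-- IRQ taken; context saved, return-PC = 7 --

SAVED = 0xad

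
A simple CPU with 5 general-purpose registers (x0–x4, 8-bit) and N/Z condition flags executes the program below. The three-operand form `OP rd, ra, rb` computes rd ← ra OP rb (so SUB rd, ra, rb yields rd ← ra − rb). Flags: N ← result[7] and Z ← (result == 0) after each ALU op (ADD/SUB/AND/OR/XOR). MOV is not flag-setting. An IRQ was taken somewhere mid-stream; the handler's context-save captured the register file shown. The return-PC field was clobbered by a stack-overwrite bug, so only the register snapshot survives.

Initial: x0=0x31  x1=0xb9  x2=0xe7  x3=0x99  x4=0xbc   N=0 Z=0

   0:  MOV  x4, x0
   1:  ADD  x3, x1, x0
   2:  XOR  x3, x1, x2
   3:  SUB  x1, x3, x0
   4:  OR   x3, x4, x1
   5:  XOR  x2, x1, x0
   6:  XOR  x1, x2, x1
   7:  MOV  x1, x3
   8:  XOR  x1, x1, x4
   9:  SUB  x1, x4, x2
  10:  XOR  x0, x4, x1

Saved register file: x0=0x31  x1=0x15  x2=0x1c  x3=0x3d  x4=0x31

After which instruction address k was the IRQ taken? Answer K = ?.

after  0: x0=0x31 x1=0xb9 x2=0xe7 x3=0x99 x4=0x31  N=0 Z=0
after  1: x0=0x31 x1=0xb9 x2=0xe7 x3=0xea x4=0x31  N=1 Z=0
after  2: x0=0x31 x1=0xb9 x2=0xe7 x3=0x5e x4=0x31  N=0 Z=0
after  3: x0=0x31 x1=0x2d x2=0xe7 x3=0x5e x4=0x31  N=0 Z=0
after  4: x0=0x31 x1=0x2d x2=0xe7 x3=0x3d x4=0x31  N=0 Z=0
after  5: x0=0x31 x1=0x2d x2=0x1c x3=0x3d x4=0x31  N=0 Z=0
after  6: x0=0x31 x1=0x31 x2=0x1c x3=0x3d x4=0x31  N=0 Z=0
after  7: x0=0x31 x1=0x3d x2=0x1c x3=0x3d x4=0x31  N=0 Z=0
after  8: x0=0x31 x1=0x0c x2=0x1c x3=0x3d x4=0x31  N=0 Z=0
after  9: x0=0x31 x1=0x15 x2=0x1c x3=0x3d x4=0x31  N=0 Z=0
-- IRQ taken; context saved, return-PC = 10 --

K = 9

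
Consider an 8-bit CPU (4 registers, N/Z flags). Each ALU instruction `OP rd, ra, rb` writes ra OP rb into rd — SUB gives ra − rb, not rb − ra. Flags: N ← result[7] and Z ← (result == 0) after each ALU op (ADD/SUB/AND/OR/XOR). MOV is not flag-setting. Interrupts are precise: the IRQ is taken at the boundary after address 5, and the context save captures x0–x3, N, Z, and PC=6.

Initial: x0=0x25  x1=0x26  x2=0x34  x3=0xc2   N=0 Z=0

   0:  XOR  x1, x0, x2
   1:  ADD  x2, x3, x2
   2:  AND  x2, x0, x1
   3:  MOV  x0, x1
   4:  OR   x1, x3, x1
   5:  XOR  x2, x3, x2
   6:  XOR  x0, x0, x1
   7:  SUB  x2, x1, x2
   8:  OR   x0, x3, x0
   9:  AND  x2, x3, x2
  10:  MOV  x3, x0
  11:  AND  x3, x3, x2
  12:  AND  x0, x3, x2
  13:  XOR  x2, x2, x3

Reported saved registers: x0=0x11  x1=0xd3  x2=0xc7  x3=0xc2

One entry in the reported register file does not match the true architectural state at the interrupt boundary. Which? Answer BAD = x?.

BAD = x2

after  0: x0=0x25 x1=0x11 x2=0x34 x3=0xc2  N=0 Z=0
after  1: x0=0x25 x1=0x11 x2=0xf6 x3=0xc2  N=1 Z=0
after  2: x0=0x25 x1=0x11 x2=0x01 x3=0xc2  N=0 Z=0
after  3: x0=0x11 x1=0x11 x2=0x01 x3=0xc2  N=0 Z=0
after  4: x0=0x11 x1=0xd3 x2=0x01 x3=0xc2  N=1 Z=0
after  5: x0=0x11 x1=0xd3 x2=0xc3 x3=0xc2  N=1 Z=0
-- IRQ taken; context saved, return-PC = 6 --
mismatch: x2: reported 0xc7 vs actual 0xc3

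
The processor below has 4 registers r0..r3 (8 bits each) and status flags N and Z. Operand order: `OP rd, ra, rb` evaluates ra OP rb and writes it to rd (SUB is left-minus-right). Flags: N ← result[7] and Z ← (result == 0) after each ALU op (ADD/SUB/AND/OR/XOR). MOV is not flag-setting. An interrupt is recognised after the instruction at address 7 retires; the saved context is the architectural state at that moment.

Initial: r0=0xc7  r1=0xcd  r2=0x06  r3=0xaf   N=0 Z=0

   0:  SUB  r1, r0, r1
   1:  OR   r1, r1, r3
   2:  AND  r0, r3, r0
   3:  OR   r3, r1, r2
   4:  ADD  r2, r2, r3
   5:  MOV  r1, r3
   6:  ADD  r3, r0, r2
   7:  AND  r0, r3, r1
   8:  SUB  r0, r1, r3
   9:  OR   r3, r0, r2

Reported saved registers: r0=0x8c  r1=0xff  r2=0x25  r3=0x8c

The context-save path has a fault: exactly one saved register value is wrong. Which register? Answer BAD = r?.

after  0: r0=0xc7 r1=0xfa r2=0x06 r3=0xaf  N=1 Z=0
after  1: r0=0xc7 r1=0xff r2=0x06 r3=0xaf  N=1 Z=0
after  2: r0=0x87 r1=0xff r2=0x06 r3=0xaf  N=1 Z=0
after  3: r0=0x87 r1=0xff r2=0x06 r3=0xff  N=1 Z=0
after  4: r0=0x87 r1=0xff r2=0x05 r3=0xff  N=0 Z=0
after  5: r0=0x87 r1=0xff r2=0x05 r3=0xff  N=0 Z=0
after  6: r0=0x87 r1=0xff r2=0x05 r3=0x8c  N=1 Z=0
after  7: r0=0x8c r1=0xff r2=0x05 r3=0x8c  N=1 Z=0
-- IRQ taken; context saved, return-PC = 8 --
mismatch: r2: reported 0x25 vs actual 0x05

BAD = r2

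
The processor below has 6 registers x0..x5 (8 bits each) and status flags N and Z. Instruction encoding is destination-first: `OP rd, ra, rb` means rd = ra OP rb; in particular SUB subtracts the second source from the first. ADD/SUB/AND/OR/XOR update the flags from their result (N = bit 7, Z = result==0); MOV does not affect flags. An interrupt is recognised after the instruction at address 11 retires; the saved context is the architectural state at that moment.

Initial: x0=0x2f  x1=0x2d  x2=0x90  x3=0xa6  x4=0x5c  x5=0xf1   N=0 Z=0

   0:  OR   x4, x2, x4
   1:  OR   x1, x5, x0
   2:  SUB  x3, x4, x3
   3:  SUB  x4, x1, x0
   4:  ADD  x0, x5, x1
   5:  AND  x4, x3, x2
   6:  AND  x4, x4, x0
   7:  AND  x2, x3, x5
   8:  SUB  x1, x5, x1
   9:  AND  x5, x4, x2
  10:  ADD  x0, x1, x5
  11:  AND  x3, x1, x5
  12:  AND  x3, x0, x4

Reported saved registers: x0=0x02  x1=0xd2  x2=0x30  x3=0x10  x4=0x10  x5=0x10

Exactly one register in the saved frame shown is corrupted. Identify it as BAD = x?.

after  0: x0=0x2f x1=0x2d x2=0x90 x3=0xa6 x4=0xdc x5=0xf1  N=1 Z=0
after  1: x0=0x2f x1=0xff x2=0x90 x3=0xa6 x4=0xdc x5=0xf1  N=1 Z=0
after  2: x0=0x2f x1=0xff x2=0x90 x3=0x36 x4=0xdc x5=0xf1  N=0 Z=0
after  3: x0=0x2f x1=0xff x2=0x90 x3=0x36 x4=0xd0 x5=0xf1  N=1 Z=0
after  4: x0=0xf0 x1=0xff x2=0x90 x3=0x36 x4=0xd0 x5=0xf1  N=1 Z=0
after  5: x0=0xf0 x1=0xff x2=0x90 x3=0x36 x4=0x10 x5=0xf1  N=0 Z=0
after  6: x0=0xf0 x1=0xff x2=0x90 x3=0x36 x4=0x10 x5=0xf1  N=0 Z=0
after  7: x0=0xf0 x1=0xff x2=0x30 x3=0x36 x4=0x10 x5=0xf1  N=0 Z=0
after  8: x0=0xf0 x1=0xf2 x2=0x30 x3=0x36 x4=0x10 x5=0xf1  N=1 Z=0
after  9: x0=0xf0 x1=0xf2 x2=0x30 x3=0x36 x4=0x10 x5=0x10  N=0 Z=0
after 10: x0=0x02 x1=0xf2 x2=0x30 x3=0x36 x4=0x10 x5=0x10  N=0 Z=0
after 11: x0=0x02 x1=0xf2 x2=0x30 x3=0x10 x4=0x10 x5=0x10  N=0 Z=0
-- IRQ taken; context saved, return-PC = 12 --
mismatch: x1: reported 0xd2 vs actual 0xf2

BAD = x1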